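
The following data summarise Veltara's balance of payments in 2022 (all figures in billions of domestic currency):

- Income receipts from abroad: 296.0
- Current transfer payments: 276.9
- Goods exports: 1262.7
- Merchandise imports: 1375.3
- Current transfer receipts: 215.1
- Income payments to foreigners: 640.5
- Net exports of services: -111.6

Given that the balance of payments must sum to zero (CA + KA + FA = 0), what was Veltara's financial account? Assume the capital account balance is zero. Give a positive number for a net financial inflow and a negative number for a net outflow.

Goods balance = 1262.7 - 1375.3 = -112.6
Services balance = -111.6
Trade balance (goods + services) = -112.6 + (-111.6) = -224.2
Net primary income = 296.0 - 640.5 = -344.5
Net secondary income = 215.1 - 276.9 = -61.8
Current account = -224.2 + (-344.5) + (-61.8) = -630.5
Financial account = -(-630.5) = 630.5

630.5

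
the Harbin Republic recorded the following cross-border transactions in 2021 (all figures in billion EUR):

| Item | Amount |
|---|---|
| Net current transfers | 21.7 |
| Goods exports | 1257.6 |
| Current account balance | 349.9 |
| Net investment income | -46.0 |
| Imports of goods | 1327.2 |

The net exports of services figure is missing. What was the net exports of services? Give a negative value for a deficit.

443.8

Current account = goods balance + services balance + net primary income + net secondary income
Sum of the known components = -93.9
Net exports of services = CA - (known components) = 349.9 - (-93.9) = 443.8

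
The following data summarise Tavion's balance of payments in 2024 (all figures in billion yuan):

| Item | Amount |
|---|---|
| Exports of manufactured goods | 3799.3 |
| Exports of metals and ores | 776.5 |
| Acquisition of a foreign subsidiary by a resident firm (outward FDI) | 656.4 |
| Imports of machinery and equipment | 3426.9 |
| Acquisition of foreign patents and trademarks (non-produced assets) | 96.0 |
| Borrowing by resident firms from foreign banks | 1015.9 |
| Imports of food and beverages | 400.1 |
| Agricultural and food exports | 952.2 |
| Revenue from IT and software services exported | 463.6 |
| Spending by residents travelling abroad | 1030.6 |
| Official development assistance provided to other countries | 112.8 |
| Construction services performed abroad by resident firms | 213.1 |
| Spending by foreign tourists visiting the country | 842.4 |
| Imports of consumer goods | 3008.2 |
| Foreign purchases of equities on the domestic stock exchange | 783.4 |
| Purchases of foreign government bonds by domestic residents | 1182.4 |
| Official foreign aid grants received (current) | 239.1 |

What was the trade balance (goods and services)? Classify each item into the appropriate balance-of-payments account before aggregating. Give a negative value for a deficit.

Goods: 3799.3 - 400.1 + 776.5 - 3426.9 - 3008.2 + 952.2 = -1307.2
Services: -1030.6 + 842.4 + 463.6 + 213.1 = 488.5
Trade balance = -1307.2 + 488.5 = -818.7
(Excluded from the trade balance — financial account: acquisition of a foreign subsidiary by a resident firm (outward FDI) 656.4, borrowing by resident firms from foreign banks 1015.9, foreign purchases of equities on the domestic stock exchange 783.4, purchases of foreign government bonds by domestic residents 1182.4; capital account: acquisition of foreign patents and trademarks (non-produced assets) 96.0; secondary income: official development assistance provided to other countries 112.8, official foreign aid grants received (current) 239.1.)

-818.7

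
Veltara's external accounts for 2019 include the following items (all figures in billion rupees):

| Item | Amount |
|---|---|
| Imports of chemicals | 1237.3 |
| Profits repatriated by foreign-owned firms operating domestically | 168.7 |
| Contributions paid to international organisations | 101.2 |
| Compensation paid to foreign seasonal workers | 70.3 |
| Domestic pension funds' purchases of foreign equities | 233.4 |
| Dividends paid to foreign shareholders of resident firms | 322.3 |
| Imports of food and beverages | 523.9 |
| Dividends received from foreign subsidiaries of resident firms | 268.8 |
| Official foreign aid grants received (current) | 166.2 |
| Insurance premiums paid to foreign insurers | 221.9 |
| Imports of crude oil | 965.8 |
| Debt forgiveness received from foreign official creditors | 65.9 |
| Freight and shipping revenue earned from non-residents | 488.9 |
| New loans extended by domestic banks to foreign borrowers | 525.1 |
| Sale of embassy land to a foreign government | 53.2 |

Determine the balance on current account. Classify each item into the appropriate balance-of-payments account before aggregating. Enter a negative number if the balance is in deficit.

Goods: -1237.3 - 965.8 - 523.9 = -2727.0
Services: 488.9 - 221.9 = 267.0
Primary income: -168.7 - 322.3 + 268.8 - 70.3 = -292.5
Secondary income: 166.2 - 101.2 = 65.0
Current account = (-2727.0) + 267.0 + (-292.5) + 65.0 = -2687.5
(Excluded from the current account — financial account: domestic pension funds' purchases of foreign equities 233.4, new loans extended by domestic banks to foreign borrowers 525.1; capital account: debt forgiveness received from foreign official creditors 65.9, sale of embassy land to a foreign government 53.2.)

-2687.5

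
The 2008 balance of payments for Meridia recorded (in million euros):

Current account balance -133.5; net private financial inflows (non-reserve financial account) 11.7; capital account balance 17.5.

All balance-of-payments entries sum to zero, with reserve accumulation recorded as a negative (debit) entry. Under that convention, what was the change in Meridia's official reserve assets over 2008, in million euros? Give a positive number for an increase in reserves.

Official reserve transactions balance = -((-133.5) + 17.5 + 11.7) = 104.3
An accumulation of reserves is recorded as a debit (negative entry), so the change in the stock of reserves is the negative of that balance.
Change in official reserves = -(104.3) = -104.3

-104.3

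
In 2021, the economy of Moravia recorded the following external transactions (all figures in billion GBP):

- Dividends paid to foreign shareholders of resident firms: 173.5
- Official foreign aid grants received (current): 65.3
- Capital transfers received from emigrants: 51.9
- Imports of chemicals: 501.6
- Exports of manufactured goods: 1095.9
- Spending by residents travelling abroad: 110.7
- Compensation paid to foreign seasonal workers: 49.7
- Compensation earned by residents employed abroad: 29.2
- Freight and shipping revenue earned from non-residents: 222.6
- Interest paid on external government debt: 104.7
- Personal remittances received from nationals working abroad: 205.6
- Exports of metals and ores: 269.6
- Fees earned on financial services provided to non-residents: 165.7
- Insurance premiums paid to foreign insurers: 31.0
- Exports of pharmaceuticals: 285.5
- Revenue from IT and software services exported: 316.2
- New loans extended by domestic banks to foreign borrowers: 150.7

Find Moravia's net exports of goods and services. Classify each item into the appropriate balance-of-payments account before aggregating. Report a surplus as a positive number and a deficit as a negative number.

1712.2

Goods: 1095.9 - 501.6 + 269.6 + 285.5 = 1149.4
Services: 222.6 - 110.7 + 165.7 + 316.2 - 31.0 = 562.8
Trade balance = 1149.4 + 562.8 = 1712.2
(Excluded from the trade balance — primary income: dividends paid to foreign shareholders of resident firms 173.5, compensation paid to foreign seasonal workers 49.7, compensation earned by residents employed abroad 29.2, interest paid on external government debt 104.7; secondary income: official foreign aid grants received (current) 65.3, personal remittances received from nationals working abroad 205.6; capital account: capital transfers received from emigrants 51.9; financial account: new loans extended by domestic banks to foreign borrowers 150.7.)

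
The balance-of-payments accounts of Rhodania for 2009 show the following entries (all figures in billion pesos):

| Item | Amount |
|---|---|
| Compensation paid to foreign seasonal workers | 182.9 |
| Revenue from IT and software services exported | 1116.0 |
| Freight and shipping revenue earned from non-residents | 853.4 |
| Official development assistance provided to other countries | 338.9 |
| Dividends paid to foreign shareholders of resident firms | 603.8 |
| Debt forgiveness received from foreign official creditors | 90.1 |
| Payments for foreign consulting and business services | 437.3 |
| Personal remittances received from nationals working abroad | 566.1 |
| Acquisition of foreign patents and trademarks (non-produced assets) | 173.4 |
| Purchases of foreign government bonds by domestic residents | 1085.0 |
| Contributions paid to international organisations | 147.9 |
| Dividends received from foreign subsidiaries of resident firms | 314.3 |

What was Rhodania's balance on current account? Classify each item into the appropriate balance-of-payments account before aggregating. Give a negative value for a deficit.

1139.0

Services: 853.4 + 1116.0 - 437.3 = 1532.1
Primary income: -182.9 + 314.3 - 603.8 = -472.4
Secondary income: -147.9 + 566.1 - 338.9 = 79.3
Current account = 1532.1 + (-472.4) + 79.3 = 1139.0
(Excluded from the current account — capital account: debt forgiveness received from foreign official creditors 90.1, acquisition of foreign patents and trademarks (non-produced assets) 173.4; financial account: purchases of foreign government bonds by domestic residents 1085.0.)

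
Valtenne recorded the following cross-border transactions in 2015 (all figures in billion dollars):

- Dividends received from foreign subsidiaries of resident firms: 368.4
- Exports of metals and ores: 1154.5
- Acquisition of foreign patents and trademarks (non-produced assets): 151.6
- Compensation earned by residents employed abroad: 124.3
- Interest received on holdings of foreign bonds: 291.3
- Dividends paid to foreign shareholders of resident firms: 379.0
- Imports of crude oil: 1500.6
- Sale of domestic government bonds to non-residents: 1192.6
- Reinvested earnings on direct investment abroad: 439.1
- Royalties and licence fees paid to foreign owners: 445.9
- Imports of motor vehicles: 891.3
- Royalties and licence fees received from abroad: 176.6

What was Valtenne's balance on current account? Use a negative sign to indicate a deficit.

-662.6

Goods: -1500.6 - 891.3 + 1154.5 = -1237.4
Services: -445.9 + 176.6 = -269.3
Primary income: 368.4 - 379.0 + 124.3 + 291.3 + 439.1 = 844.1
Current account = (-1237.4) + (-269.3) + 844.1 = -662.6
(Excluded from the current account — capital account: acquisition of foreign patents and trademarks (non-produced assets) 151.6; financial account: sale of domestic government bonds to non-residents 1192.6.)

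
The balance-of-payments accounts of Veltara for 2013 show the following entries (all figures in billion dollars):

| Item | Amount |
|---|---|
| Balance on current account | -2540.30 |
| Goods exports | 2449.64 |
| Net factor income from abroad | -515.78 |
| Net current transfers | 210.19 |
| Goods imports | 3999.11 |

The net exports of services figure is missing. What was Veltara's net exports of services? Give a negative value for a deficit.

-685.24

Current account = goods balance + services balance + net primary income + net secondary income
Sum of the known components = -1855.06
Net exports of services = CA - (known components) = -2540.30 - (-1855.06) = -685.24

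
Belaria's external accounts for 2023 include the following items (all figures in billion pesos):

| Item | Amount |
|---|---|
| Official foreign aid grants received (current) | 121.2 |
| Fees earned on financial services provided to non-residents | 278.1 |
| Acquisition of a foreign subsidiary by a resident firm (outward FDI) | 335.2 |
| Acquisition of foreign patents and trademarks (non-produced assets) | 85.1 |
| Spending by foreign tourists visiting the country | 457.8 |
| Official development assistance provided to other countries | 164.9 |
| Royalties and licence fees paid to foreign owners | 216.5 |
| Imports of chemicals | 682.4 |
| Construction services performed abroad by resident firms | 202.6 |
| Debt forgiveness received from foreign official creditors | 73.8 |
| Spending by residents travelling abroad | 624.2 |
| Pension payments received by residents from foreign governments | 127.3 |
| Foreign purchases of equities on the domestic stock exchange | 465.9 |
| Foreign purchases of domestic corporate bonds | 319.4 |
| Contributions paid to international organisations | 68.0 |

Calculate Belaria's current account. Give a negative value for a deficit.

-569.0

Goods: -682.4
Services: 202.6 - 216.5 + 278.1 - 624.2 + 457.8 = 97.8
Secondary income: 121.2 + 127.3 - 68.0 - 164.9 = 15.6
Current account = (-682.4) + 97.8 + 15.6 = -569.0
(Excluded from the current account — financial account: acquisition of a foreign subsidiary by a resident firm (outward FDI) 335.2, foreign purchases of equities on the domestic stock exchange 465.9, foreign purchases of domestic corporate bonds 319.4; capital account: acquisition of foreign patents and trademarks (non-produced assets) 85.1, debt forgiveness received from foreign official creditors 73.8.)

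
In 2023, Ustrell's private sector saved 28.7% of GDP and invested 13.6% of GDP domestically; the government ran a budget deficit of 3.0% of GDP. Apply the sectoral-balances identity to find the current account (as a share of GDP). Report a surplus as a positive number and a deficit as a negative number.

12.1

By the sectoral-balances identity, CA = (S_private - I) + (T - G).
Private balance = 28.7 - 13.6 = 15.1
Government balance (T - G) = -3.0
CA = 15.1 + (-3.0) = 12.1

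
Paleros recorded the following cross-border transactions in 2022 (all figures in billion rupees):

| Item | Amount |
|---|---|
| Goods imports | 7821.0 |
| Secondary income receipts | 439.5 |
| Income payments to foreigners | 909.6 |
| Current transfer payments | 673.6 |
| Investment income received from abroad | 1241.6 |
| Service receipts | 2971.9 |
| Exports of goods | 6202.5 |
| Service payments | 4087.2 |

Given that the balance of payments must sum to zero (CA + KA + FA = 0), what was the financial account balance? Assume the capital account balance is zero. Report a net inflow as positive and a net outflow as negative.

Goods balance = 6202.5 - 7821.0 = -1618.5
Services balance = 2971.9 - 4087.2 = -1115.3
Trade balance (goods + services) = -1618.5 + (-1115.3) = -2733.8
Net primary income = 1241.6 - 909.6 = 332.0
Net secondary income = 439.5 - 673.6 = -234.1
Current account = -2733.8 + 332.0 + (-234.1) = -2635.9
Financial account = -(-2635.9) = 2635.9

2635.9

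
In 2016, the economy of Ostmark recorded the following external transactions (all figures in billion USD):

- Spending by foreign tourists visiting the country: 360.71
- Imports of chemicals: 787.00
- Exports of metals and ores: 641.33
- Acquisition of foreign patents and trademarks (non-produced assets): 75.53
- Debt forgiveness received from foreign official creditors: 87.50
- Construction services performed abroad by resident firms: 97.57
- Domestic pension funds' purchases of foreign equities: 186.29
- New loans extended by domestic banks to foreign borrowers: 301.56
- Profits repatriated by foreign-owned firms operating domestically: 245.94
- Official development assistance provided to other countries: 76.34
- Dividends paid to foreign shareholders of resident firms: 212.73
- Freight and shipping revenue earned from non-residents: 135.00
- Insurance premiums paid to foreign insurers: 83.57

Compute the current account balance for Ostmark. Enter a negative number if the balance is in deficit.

Goods: 641.33 - 787.00 = -145.67
Services: 360.71 - 83.57 + 97.57 + 135.00 = 509.71
Primary income: -212.73 - 245.94 = -458.67
Secondary income: -76.34
Current account = (-145.67) + 509.71 + (-458.67) + (-76.34) = -170.97
(Excluded from the current account — capital account: acquisition of foreign patents and trademarks (non-produced assets) 75.53, debt forgiveness received from foreign official creditors 87.50; financial account: domestic pension funds' purchases of foreign equities 186.29, new loans extended by domestic banks to foreign borrowers 301.56.)

-170.97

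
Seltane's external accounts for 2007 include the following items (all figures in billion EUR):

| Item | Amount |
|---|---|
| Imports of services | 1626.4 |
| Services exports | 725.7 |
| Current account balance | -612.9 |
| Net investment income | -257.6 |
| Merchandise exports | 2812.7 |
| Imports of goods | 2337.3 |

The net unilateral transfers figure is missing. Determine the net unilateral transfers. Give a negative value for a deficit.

Current account = goods balance + services balance + net primary income + net secondary income
Sum of the known components = -682.9
Net unilateral transfers = CA - (known components) = -612.9 - (-682.9) = 70.0

70.0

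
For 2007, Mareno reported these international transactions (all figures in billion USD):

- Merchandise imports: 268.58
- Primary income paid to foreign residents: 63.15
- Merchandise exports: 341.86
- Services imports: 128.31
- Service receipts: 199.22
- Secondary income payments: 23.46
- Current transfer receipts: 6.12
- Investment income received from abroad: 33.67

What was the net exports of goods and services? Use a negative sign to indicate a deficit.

144.19

Goods balance = 341.86 - 268.58 = 73.28
Services balance = 199.22 - 128.31 = 70.91
Trade balance (goods + services) = 73.28 + 70.91 = 144.19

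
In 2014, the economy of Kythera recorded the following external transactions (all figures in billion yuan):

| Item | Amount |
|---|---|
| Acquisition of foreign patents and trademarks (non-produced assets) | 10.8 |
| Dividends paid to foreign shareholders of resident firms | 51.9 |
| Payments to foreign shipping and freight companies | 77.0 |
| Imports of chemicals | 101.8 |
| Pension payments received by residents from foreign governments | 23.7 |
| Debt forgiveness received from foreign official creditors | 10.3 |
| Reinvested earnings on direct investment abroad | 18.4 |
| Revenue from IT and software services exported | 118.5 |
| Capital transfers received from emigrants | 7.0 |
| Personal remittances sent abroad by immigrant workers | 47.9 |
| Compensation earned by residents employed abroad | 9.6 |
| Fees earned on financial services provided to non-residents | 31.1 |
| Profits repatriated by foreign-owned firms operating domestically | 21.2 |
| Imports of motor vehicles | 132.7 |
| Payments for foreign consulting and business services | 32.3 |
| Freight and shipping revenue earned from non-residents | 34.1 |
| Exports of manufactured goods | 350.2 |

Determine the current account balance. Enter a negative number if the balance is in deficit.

Goods: 350.2 - 132.7 - 101.8 = 115.7
Services: -32.3 + 34.1 + 31.1 - 77.0 + 118.5 = 74.4
Primary income: 18.4 + 9.6 - 21.2 - 51.9 = -45.1
Secondary income: 23.7 - 47.9 = -24.2
Current account = 115.7 + 74.4 + (-45.1) + (-24.2) = 120.8
(Excluded from the current account — capital account: acquisition of foreign patents and trademarks (non-produced assets) 10.8, debt forgiveness received from foreign official creditors 10.3, capital transfers received from emigrants 7.0.)

120.8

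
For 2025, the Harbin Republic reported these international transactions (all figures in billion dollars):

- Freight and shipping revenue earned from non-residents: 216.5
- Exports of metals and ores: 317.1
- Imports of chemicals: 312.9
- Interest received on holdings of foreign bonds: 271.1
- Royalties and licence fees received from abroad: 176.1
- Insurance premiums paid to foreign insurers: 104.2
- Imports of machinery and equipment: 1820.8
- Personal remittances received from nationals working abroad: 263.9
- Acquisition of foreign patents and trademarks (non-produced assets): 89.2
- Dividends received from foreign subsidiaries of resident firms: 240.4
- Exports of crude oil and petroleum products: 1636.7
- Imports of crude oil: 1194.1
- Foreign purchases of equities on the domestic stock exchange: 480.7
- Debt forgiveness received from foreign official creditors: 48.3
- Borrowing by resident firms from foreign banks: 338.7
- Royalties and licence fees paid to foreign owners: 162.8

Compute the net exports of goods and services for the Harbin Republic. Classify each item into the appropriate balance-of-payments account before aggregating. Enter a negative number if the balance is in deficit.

Goods: -312.9 + 317.1 - 1820.8 - 1194.1 + 1636.7 = -1374.0
Services: -104.2 + 176.1 - 162.8 + 216.5 = 125.6
Trade balance = -1374.0 + 125.6 = -1248.4
(Excluded from the trade balance — primary income: interest received on holdings of foreign bonds 271.1, dividends received from foreign subsidiaries of resident firms 240.4; secondary income: personal remittances received from nationals working abroad 263.9; capital account: acquisition of foreign patents and trademarks (non-produced assets) 89.2, debt forgiveness received from foreign official creditors 48.3; financial account: foreign purchases of equities on the domestic stock exchange 480.7, borrowing by resident firms from foreign banks 338.7.)

-1248.4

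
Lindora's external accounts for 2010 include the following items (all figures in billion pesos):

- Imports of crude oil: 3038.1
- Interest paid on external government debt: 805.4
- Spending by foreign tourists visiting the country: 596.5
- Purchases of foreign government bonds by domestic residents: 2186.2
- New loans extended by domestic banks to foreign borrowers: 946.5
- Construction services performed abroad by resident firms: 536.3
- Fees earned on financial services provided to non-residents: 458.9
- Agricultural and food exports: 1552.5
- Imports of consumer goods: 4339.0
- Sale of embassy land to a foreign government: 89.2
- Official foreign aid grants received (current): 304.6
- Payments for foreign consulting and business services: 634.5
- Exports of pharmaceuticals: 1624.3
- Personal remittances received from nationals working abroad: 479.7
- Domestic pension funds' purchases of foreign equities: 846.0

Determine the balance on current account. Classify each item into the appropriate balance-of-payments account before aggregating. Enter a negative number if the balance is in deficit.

Goods: -4339.0 + 1552.5 - 3038.1 + 1624.3 = -4200.3
Services: 458.9 - 634.5 + 536.3 + 596.5 = 957.2
Primary income: -805.4
Secondary income: 479.7 + 304.6 = 784.3
Current account = (-4200.3) + 957.2 + (-805.4) + 784.3 = -3264.2
(Excluded from the current account — financial account: purchases of foreign government bonds by domestic residents 2186.2, new loans extended by domestic banks to foreign borrowers 946.5, domestic pension funds' purchases of foreign equities 846.0; capital account: sale of embassy land to a foreign government 89.2.)

-3264.2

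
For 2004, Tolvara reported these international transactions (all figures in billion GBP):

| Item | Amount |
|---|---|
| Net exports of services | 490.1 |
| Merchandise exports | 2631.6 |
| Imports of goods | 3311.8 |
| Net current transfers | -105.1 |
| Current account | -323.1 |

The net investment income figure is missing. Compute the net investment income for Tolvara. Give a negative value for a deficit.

-27.9

Current account = goods balance + services balance + net primary income + net secondary income
Sum of the known components = -295.2
Net investment income = CA - (known components) = -323.1 - (-295.2) = -27.9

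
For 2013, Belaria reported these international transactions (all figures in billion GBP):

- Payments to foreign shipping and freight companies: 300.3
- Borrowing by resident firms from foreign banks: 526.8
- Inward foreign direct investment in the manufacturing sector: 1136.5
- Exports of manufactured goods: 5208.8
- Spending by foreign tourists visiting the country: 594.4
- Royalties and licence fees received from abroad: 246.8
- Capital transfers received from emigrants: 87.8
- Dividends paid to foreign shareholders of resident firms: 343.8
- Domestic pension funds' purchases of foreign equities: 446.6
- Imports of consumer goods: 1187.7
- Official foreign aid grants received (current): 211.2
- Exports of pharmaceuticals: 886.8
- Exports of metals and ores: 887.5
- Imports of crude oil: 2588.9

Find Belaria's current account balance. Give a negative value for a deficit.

3614.8

Goods: 5208.8 - 2588.9 - 1187.7 + 887.5 + 886.8 = 3206.5
Services: -300.3 + 246.8 + 594.4 = 540.9
Primary income: -343.8
Secondary income: 211.2
Current account = 3206.5 + 540.9 + (-343.8) + 211.2 = 3614.8
(Excluded from the current account — financial account: borrowing by resident firms from foreign banks 526.8, inward foreign direct investment in the manufacturing sector 1136.5, domestic pension funds' purchases of foreign equities 446.6; capital account: capital transfers received from emigrants 87.8.)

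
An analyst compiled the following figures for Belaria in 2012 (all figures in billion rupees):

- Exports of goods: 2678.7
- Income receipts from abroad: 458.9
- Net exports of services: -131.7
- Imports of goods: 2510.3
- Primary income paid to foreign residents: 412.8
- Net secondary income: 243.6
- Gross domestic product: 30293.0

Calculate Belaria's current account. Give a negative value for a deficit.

Goods balance = 2678.7 - 2510.3 = 168.4
Services balance = -131.7
Trade balance (goods + services) = 168.4 + (-131.7) = 36.7
Net primary income = 458.9 - 412.8 = 46.1
Net secondary income = 243.6
Current account = 36.7 + 46.1 + 243.6 = 326.4

326.4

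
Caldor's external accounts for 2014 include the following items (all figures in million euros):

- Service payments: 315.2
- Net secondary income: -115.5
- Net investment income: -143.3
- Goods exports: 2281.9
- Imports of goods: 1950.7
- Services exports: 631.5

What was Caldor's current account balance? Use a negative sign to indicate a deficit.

Goods balance = 2281.9 - 1950.7 = 331.2
Services balance = 631.5 - 315.2 = 316.3
Trade balance (goods + services) = 331.2 + 316.3 = 647.5
Net primary income = -143.3
Net secondary income = -115.5
Current account = 647.5 + (-143.3) + (-115.5) = 388.7

388.7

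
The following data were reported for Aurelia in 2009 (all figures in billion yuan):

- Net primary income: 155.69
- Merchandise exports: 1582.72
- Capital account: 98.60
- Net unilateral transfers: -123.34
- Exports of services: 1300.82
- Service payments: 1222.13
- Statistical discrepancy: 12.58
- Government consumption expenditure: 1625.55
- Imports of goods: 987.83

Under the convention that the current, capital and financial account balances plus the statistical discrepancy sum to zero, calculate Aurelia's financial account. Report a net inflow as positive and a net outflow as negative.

-817.11

Goods balance = 1582.72 - 987.83 = 594.89
Services balance = 1300.82 - 1222.13 = 78.69
Trade balance (goods + services) = 594.89 + 78.69 = 673.58
Net primary income = 155.69
Net secondary income = -123.34
Current account = 673.58 + 155.69 + (-123.34) = 705.93
Financial account = -(705.93 + 98.60 + 12.58) = -817.11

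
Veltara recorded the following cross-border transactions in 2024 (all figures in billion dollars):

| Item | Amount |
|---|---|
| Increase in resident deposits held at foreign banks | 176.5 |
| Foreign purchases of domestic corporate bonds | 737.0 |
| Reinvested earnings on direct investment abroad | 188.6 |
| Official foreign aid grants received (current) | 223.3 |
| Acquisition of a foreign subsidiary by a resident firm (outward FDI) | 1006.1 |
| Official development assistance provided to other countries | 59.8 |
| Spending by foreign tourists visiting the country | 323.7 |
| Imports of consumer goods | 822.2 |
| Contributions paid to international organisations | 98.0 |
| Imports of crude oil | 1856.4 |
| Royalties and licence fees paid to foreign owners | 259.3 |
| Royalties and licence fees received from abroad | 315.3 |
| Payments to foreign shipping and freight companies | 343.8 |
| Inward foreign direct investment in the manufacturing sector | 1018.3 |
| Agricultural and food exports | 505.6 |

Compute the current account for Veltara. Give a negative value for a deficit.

-1883.0

Goods: -822.2 + 505.6 - 1856.4 = -2173.0
Services: -343.8 + 323.7 - 259.3 + 315.3 = 35.9
Primary income: 188.6
Secondary income: 223.3 - 59.8 - 98.0 = 65.5
Current account = (-2173.0) + 35.9 + 188.6 + 65.5 = -1883.0
(Excluded from the current account — financial account: increase in resident deposits held at foreign banks 176.5, foreign purchases of domestic corporate bonds 737.0, acquisition of a foreign subsidiary by a resident firm (outward FDI) 1006.1, inward foreign direct investment in the manufacturing sector 1018.3.)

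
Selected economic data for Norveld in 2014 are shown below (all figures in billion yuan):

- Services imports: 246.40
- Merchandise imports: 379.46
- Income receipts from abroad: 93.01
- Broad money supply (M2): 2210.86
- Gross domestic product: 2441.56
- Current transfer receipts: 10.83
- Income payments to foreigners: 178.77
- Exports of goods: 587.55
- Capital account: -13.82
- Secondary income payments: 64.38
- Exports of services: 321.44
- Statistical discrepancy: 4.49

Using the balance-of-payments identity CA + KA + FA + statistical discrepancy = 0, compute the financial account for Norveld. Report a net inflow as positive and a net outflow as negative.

Goods balance = 587.55 - 379.46 = 208.09
Services balance = 321.44 - 246.40 = 75.04
Trade balance (goods + services) = 208.09 + 75.04 = 283.13
Net primary income = 93.01 - 178.77 = -85.76
Net secondary income = 10.83 - 64.38 = -53.55
Current account = 283.13 + (-85.76) + (-53.55) = 143.82
Financial account = -(143.82 + (-13.82) + 4.49) = -134.49

-134.49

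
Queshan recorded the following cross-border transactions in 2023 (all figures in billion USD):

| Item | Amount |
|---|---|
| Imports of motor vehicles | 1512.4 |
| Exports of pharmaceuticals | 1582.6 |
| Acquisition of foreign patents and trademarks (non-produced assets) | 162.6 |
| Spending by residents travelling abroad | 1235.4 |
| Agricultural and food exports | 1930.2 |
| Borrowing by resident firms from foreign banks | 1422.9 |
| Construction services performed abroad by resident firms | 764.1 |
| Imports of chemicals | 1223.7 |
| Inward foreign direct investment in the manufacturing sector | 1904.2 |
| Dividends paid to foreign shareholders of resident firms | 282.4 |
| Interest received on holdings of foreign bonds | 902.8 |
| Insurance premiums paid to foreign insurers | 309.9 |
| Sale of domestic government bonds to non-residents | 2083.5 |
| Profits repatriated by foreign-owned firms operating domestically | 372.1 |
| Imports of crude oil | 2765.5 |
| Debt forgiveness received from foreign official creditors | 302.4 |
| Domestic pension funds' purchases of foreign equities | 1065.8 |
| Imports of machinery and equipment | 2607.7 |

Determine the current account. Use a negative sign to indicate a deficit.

-5129.4

Goods: -1223.7 + 1582.6 - 1512.4 - 2607.7 + 1930.2 - 2765.5 = -4596.5
Services: -1235.4 - 309.9 + 764.1 = -781.2
Primary income: -282.4 - 372.1 + 902.8 = 248.3
Current account = (-4596.5) + (-781.2) + 248.3 = -5129.4
(Excluded from the current account — capital account: acquisition of foreign patents and trademarks (non-produced assets) 162.6, debt forgiveness received from foreign official creditors 302.4; financial account: borrowing by resident firms from foreign banks 1422.9, inward foreign direct investment in the manufacturing sector 1904.2, sale of domestic government bonds to non-residents 2083.5, domestic pension funds' purchases of foreign equities 1065.8.)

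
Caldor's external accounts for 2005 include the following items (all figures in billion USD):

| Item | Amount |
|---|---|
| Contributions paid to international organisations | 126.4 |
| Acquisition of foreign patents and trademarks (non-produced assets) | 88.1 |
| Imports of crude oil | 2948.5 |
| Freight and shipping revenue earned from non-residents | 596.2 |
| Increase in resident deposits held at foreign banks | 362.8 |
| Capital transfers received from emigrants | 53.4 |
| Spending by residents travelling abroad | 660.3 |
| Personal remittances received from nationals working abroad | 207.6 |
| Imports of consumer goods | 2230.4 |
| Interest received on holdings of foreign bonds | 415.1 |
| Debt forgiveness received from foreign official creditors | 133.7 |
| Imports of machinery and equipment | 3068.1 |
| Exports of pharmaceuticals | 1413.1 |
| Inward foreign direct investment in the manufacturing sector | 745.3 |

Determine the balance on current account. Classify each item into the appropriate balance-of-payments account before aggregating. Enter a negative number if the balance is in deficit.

-6401.7

Goods: -2948.5 - 2230.4 + 1413.1 - 3068.1 = -6833.9
Services: -660.3 + 596.2 = -64.1
Primary income: 415.1
Secondary income: 207.6 - 126.4 = 81.2
Current account = (-6833.9) + (-64.1) + 415.1 + 81.2 = -6401.7
(Excluded from the current account — capital account: acquisition of foreign patents and trademarks (non-produced assets) 88.1, capital transfers received from emigrants 53.4, debt forgiveness received from foreign official creditors 133.7; financial account: increase in resident deposits held at foreign banks 362.8, inward foreign direct investment in the manufacturing sector 745.3.)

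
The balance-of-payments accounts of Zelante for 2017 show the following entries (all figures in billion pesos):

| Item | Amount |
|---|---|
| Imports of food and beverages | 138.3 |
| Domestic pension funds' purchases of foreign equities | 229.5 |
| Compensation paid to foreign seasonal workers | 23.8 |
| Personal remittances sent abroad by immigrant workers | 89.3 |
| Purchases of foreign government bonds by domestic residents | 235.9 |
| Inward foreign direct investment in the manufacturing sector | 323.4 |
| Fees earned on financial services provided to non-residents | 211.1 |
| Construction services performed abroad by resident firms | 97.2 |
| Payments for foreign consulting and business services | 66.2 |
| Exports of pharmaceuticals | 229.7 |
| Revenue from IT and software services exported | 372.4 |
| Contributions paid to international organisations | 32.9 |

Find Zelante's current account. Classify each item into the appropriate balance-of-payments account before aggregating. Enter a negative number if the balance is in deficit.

Goods: -138.3 + 229.7 = 91.4
Services: 372.4 - 66.2 + 97.2 + 211.1 = 614.5
Primary income: -23.8
Secondary income: -32.9 - 89.3 = -122.2
Current account = 91.4 + 614.5 + (-23.8) + (-122.2) = 559.9
(Excluded from the current account — financial account: domestic pension funds' purchases of foreign equities 229.5, purchases of foreign government bonds by domestic residents 235.9, inward foreign direct investment in the manufacturing sector 323.4.)

559.9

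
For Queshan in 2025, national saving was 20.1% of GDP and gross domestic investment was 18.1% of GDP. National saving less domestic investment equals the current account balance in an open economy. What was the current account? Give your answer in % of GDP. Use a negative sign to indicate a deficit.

2.0

CA = S - I = 20.1 - 18.1 = 2.0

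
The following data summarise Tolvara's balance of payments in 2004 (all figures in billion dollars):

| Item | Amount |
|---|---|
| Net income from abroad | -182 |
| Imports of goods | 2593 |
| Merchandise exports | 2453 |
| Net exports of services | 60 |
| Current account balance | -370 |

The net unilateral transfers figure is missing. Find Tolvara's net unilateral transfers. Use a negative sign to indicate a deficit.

-108

Current account = goods balance + services balance + net primary income + net secondary income
Sum of the known components = -262
Net unilateral transfers = CA - (known components) = -370 - (-262) = -108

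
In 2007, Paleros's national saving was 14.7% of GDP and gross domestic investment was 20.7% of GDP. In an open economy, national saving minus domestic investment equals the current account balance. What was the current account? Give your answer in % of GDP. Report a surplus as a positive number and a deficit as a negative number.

-6.0

S - I = CA (net lending to the rest of the world).
CA = S - I = 14.7 - 20.7 = -6.0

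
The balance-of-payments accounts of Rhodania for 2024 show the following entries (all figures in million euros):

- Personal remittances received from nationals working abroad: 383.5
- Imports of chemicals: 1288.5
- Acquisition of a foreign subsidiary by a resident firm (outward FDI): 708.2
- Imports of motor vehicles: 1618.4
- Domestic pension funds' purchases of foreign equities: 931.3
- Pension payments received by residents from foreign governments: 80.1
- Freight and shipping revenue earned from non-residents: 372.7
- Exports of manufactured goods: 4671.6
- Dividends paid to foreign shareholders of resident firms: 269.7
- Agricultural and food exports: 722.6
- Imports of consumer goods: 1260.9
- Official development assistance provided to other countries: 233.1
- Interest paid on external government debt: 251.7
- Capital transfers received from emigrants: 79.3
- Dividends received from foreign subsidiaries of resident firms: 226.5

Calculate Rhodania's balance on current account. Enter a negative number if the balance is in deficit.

1534.7

Goods: -1288.5 - 1618.4 - 1260.9 + 722.6 + 4671.6 = 1226.4
Services: 372.7
Primary income: -269.7 + 226.5 - 251.7 = -294.9
Secondary income: -233.1 + 80.1 + 383.5 = 230.5
Current account = 1226.4 + 372.7 + (-294.9) + 230.5 = 1534.7
(Excluded from the current account — financial account: acquisition of a foreign subsidiary by a resident firm (outward FDI) 708.2, domestic pension funds' purchases of foreign equities 931.3; capital account: capital transfers received from emigrants 79.3.)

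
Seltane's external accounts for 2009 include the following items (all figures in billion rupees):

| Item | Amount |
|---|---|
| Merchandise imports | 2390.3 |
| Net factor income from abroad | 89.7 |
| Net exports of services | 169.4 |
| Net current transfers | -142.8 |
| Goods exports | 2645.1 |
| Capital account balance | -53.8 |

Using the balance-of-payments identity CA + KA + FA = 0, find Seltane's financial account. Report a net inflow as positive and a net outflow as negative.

-317.3

Goods balance = 2645.1 - 2390.3 = 254.8
Services balance = 169.4
Trade balance (goods + services) = 254.8 + 169.4 = 424.2
Net primary income = 89.7
Net secondary income = -142.8
Current account = 424.2 + 89.7 + (-142.8) = 371.1
Financial account = -(371.1 + (-53.8)) = -317.3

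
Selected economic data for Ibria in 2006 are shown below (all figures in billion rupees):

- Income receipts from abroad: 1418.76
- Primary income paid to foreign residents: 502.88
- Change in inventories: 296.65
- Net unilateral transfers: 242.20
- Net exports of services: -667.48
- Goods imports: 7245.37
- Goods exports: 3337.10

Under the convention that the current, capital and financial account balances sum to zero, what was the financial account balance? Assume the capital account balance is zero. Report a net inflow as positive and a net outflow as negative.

3417.67

Goods balance = 3337.10 - 7245.37 = -3908.27
Services balance = -667.48
Trade balance (goods + services) = -3908.27 + (-667.48) = -4575.75
Net primary income = 1418.76 - 502.88 = 915.88
Net secondary income = 242.20
Current account = -4575.75 + 915.88 + 242.20 = -3417.67
Financial account = -(-3417.67) = 3417.67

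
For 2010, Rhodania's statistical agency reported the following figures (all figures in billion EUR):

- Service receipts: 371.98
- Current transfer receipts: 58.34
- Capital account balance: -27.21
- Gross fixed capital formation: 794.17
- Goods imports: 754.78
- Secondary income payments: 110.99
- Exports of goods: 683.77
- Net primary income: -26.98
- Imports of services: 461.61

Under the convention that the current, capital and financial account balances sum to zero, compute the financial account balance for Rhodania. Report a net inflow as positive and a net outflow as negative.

Goods balance = 683.77 - 754.78 = -71.01
Services balance = 371.98 - 461.61 = -89.63
Trade balance (goods + services) = -71.01 + (-89.63) = -160.64
Net primary income = -26.98
Net secondary income = 58.34 - 110.99 = -52.65
Current account = -160.64 + (-26.98) + (-52.65) = -240.27
Financial account = -(-240.27 + (-27.21)) = 267.48

267.48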